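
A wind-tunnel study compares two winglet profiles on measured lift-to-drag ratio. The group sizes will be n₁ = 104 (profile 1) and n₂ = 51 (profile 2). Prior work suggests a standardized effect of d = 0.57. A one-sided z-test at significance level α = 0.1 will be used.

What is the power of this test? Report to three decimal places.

Power ≈ 0.980

Noncentrality parameter: δ = d / √(1/n₁ + 1/n₂) = 0.57 / √(1/104 + 1/51) = 3.3343
Critical value for a one-sided test at α = 0.1: z_α = 1.282.
Power = P(Z > 1.282 − δ) = Φ(2.053) = 0.9800.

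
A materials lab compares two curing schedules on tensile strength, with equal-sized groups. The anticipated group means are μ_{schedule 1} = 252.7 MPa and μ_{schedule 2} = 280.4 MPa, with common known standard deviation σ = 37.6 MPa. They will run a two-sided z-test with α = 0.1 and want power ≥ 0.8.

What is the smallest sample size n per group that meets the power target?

Standardized effect: d = |μ_{schedule 1} − μ_{schedule 2}| / σ = |252.7 − 280.4| / 37.6 = 0.7367
For power 0.8 need Φ(δ − z_{0.05}) = 0.8, so δ = z_{0.05} + z_{0.20} = 1.645 + 0.842 = 2.486.
(For δ > 0 the lower-tail rejection region contributes negligibly to power, so the one-term inversion is standard.)
δ = d·√(n/2) ⇒ n = 2(δ/d)² = 2 × (2.486 / 0.7367)² = 22.78.
Round up to the next whole unit.

n = 23 per group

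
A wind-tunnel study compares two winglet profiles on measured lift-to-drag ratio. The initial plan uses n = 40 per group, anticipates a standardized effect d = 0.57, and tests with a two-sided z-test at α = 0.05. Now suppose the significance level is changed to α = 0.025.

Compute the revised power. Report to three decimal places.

δ = d·√(n/2) = 0.57 × √(40/2) = 2.5491 (unchanged). New critical value: z_{0.0125} = 2.241.
Revised power = Φ(δ − 2.241) + Φ(−δ − 2.241) = Φ(0.308) + Φ(-4.791) = 0.6209 + 0.0000 = 0.6209.

Power ≈ 0.621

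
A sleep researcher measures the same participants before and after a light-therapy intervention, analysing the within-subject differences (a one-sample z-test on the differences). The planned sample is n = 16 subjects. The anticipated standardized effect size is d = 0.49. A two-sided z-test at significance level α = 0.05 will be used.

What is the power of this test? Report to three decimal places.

Power ≈ 0.500

Noncentrality parameter: λ = d·√n = 0.49 × √16 = 1.9600
Two-sided α = 0.05 → critical value z_{0.025} = 1.960.
Power = Φ(λ − 1.960) + Φ(−λ − 1.960) = Φ(0.000) + Φ(-3.920) = 0.5000 + 0.0000 = 0.5001.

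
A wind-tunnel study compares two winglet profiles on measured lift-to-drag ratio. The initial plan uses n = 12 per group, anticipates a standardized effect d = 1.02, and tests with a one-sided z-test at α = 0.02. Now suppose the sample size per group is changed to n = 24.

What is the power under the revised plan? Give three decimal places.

Power ≈ 0.931

With n = 24 per group: δ = d·√(n/2) = 1.02 × √(24/2) = 3.5334. Critical value z_{0.02} = 2.054.
Revised power = Φ(δ − 2.054) = Φ(1.480) = 0.9305.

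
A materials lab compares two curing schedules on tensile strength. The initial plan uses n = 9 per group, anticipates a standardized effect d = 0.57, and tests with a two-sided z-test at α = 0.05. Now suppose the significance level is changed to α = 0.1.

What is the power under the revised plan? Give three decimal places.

δ = d·√(n/2) = 0.57 × √(9/2) = 1.2092 (unchanged). New critical value: z_{0.05} = 1.645.
Revised power = Φ(δ − 1.645) + Φ(−δ − 1.645) = Φ(-0.436) + Φ(-2.854) = 0.3315 + 0.0022 = 0.3337.

Power ≈ 0.334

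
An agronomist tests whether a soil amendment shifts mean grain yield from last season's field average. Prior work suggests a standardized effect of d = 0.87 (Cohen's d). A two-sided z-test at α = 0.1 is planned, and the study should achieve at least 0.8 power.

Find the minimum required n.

For power 0.8 need Φ(δ − z_{0.05}) = 0.8, so δ = z_{0.05} + z_{0.20} = 1.645 + 0.842 = 2.486.
(For δ > 0 the lower-tail rejection region contributes negligibly to power, so the one-term inversion is standard.)
δ = d·√n ⇒ n = (δ/d)² = (2.486 / 0.87)² = 8.17.
Rounding up, n = 9.

n = 9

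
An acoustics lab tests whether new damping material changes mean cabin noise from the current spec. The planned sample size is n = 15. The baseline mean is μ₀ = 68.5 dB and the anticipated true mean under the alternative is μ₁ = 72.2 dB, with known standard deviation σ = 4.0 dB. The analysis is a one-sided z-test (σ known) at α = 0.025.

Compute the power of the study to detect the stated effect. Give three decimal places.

Standardized effect: d = |μ₁ − μ₀| / σ = |72.2 − 68.5| / 4.0 = 0.9250
Noncentrality parameter: δ = d·√n = 0.9250 × √15 = 3.5825
One-sided α = 0.025 → critical value z_{0.025} = 1.960.
Power = P(Z > 1.960 − δ) = Φ(1.623) = 0.9477.

Power ≈ 0.948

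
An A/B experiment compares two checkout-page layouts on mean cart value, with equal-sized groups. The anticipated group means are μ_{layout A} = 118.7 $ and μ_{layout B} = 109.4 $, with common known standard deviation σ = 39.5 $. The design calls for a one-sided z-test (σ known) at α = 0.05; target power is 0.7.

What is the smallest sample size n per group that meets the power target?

Standardized effect: d = |μ_{layout A} − μ_{layout B}| / σ = |118.7 − 109.4| / 39.5 = 0.2354
Set Φ(δ − 1.645) = 0.7; then δ − 1.645 = Φ⁻¹(0.7) = 0.524, giving δ = 2.169.
δ = d·√(n/2) ⇒ n = 2(δ/d)² = 2 × (2.169 / 0.2354)² = 169.78.
Round up to the next whole unit.

n = 170 per group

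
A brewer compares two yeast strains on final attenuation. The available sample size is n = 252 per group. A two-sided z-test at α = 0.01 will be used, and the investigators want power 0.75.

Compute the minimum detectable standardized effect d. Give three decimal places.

Need Φ(δ − 2.576) = 0.75, so δ = 2.576 + 0.674 = 3.250.
(Lower-tail contribution to power is negligible for δ > 0.)
δ = d·√(n/2) ⇒ d = δ/√(n/2) = 3.250/√(252/2) = 0.2896.

d ≈ 0.290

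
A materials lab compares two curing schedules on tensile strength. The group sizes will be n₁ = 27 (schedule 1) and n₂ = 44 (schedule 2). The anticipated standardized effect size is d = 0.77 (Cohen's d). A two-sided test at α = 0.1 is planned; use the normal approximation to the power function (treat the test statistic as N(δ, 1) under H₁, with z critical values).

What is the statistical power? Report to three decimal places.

Noncentrality parameter: δ = d / √(1/n₁ + 1/n₂) = 0.77 / √(1/27 + 1/44) = 3.1497
Two-sided α = 0.1 → critical value z_{0.05} = 1.645.
Power = Φ(δ − 1.645) + Φ(−δ − 1.645) = Φ(1.505) + Φ(-4.795) = 0.9338 + 0.0000 = 0.9338.

Power ≈ 0.934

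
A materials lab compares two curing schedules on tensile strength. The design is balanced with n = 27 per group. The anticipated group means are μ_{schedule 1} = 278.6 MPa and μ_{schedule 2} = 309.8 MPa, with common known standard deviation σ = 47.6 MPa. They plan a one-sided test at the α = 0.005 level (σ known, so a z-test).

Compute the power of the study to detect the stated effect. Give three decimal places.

Power ≈ 0.433

Standardized effect: d = |μ_{schedule 1} − μ_{schedule 2}| / σ = |278.6 − 309.8| / 47.6 = 0.6555
Noncentrality parameter: λ = d·√(n/2) = 0.6555 × √(27/2) = 2.4083
Critical value for a one-sided test at α = 0.005: z_α = 2.576.
Power = P(Z > 2.576 − λ) = Φ(-0.168) = 0.4335.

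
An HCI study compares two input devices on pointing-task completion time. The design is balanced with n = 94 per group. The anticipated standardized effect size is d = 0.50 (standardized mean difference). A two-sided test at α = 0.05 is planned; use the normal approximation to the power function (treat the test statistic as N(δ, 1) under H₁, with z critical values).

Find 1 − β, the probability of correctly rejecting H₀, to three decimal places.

Noncentrality parameter: δ = d·√(n/2) = 0.50 × √(94/2) = 3.4278
Two-sided α = 0.05 → critical value z_{0.025} = 1.960.
Power = Φ(δ − 1.960) + Φ(−δ − 1.960) = Φ(1.468) + Φ(-5.388) = 0.9289 + 0.0000 = 0.9289.

Power ≈ 0.929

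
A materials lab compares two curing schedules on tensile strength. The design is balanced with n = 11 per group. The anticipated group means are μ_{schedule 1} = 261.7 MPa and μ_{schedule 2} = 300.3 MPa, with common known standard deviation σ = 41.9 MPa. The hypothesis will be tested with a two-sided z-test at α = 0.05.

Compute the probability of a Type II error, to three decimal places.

β ≈ 0.421

Standardized effect: d = |μ_{schedule 1} − μ_{schedule 2}| / σ = |261.7 − 300.3| / 41.9 = 0.9212
Noncentrality parameter: λ = d·√(n/2) = 0.9212 × √(11/2) = 2.1605
Critical value for a two-sided test at α = 0.05: z_{α/2} = 1.960.
Power = Φ(λ − 1.960) + Φ(−λ − 1.960) = Φ(0.201) + Φ(-4.120) = 0.5795 + 0.0000 = 0.5795.
Type II error: β = 1 − power = 1 − 0.5795 = 0.4205.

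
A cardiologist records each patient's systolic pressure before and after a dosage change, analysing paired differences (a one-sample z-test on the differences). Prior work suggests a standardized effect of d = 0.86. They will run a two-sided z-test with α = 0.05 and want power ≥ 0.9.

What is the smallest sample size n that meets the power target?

n = 15

Set Φ(δ − 1.960) = 0.9; then δ − 1.960 = Φ⁻¹(0.9) = 1.282, giving δ = 3.242.
(For δ > 0 the lower-tail rejection region contributes negligibly to power, so the one-term inversion is standard.)
δ = d·√n ⇒ n = (δ/d)² = (3.242 / 0.86)² = 14.21.
Rounding up, n = 15.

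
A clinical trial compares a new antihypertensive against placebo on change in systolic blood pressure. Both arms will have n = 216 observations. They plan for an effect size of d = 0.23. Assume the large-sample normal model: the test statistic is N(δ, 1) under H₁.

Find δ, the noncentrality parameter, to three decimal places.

δ ≈ 2.390

δ = d·√(n/2) = 0.23 × √(216/2) = 2.3902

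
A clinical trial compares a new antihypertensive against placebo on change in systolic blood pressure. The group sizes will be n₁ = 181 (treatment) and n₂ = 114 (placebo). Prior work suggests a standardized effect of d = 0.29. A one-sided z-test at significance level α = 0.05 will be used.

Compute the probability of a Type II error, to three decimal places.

β ≈ 0.218

Noncentrality parameter: δ = d / √(1/n₁ + 1/n₂) = 0.29 / √(1/181 + 1/114) = 2.4254
One-sided α = 0.05 → critical value z_{0.05} = 1.645.
Power = Φ(δ − 1.645) = Φ(0.781) = 0.7825.
Type II error: β = 1 − power = 1 − 0.7825 = 0.2175.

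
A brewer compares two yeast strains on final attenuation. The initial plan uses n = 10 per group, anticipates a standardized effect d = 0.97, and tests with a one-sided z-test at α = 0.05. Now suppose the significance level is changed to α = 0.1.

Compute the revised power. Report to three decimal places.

δ = d·√(n/2) = 0.97 × √(10/2) = 2.1690 (unchanged). New critical value: z_{0.1} = 1.282.
Revised power = P(Z > 1.282 − δ) = Φ(0.887) = 0.8126.

Power ≈ 0.813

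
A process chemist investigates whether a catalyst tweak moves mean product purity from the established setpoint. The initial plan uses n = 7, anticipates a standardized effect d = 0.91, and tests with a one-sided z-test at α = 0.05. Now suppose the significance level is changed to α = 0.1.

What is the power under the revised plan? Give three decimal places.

Power ≈ 0.870

δ = d·√n = 0.91 × √7 = 2.4076 (unchanged). New critical value: z_{0.1} = 1.282.
Revised power = P(Z > 1.282 − δ) = Φ(1.126) = 0.8699.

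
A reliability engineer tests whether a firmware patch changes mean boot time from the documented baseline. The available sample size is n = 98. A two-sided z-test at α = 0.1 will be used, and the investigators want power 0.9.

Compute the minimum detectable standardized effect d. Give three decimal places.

d ≈ 0.296

Required noncentrality: δ = z_{0.05} + z_{0.10} = 1.645 + 1.282 = 2.926.
(The second rejection-region term Φ(−δ − z_{α/2}) is negligible and dropped.)
δ = d·√n ⇒ d = δ/√n = 2.926/√98 = 0.2956.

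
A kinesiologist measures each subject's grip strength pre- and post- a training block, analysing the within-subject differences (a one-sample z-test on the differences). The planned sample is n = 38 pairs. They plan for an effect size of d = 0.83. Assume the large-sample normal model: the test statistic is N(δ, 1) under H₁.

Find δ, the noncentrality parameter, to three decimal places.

The noncentrality parameter scales effect size by the design's sample-size factor: δ = d·√n = 0.83 × √38 = 5.1165

δ ≈ 5.116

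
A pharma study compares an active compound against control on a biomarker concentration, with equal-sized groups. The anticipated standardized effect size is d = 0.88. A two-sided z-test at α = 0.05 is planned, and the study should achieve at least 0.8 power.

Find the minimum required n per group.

n = 21 per group

For power 0.8 need Φ(δ − z_{0.025}) = 0.8, so δ = z_{0.025} + z_{0.20} = 1.960 + 0.842 = 2.802.
(For δ > 0 the lower-tail rejection region contributes negligibly to power, so the one-term inversion is standard.)
δ = d·√(n/2) ⇒ n = 2(δ/d)² = 2 × (2.802 / 0.88)² = 20.27.
Rounding up, n = 21 per group.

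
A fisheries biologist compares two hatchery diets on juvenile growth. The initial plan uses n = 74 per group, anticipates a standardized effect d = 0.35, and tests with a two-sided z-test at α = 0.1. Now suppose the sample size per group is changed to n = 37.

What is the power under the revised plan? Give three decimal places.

With n = 37 per group: δ = d·√(n/2) = 0.35 × √(37/2) = 1.5054. Critical value z_{0.05} = 1.645.
Revised power = Φ(δ − 1.645) + Φ(−δ − 1.645) = Φ(-0.139) + Φ(-3.150) = 0.4445 + 0.0008 = 0.4454.

Power ≈ 0.445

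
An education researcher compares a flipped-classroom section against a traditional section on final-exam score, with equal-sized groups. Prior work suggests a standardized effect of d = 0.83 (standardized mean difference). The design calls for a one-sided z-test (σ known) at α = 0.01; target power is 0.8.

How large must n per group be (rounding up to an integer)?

Set Φ(δ − 2.326) = 0.8; then δ − 2.326 = Φ⁻¹(0.8) = 0.842, giving δ = 3.168.
δ = d·√(n/2) ⇒ n = 2(δ/d)² = 2 × (3.168 / 0.83)² = 29.14.
Rounding up, n = 30 per group.

n = 30 per group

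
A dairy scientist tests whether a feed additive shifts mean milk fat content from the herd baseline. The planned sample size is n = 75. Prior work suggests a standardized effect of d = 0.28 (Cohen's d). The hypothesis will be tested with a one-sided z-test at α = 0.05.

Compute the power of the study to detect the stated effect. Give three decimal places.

Noncentrality parameter: δ = d·√n = 0.28 × √75 = 2.4249
Critical value for a one-sided test at α = 0.05: z_α = 1.645.
Power = P(Z > 1.645 − δ) = Φ(0.780) = 0.7823.

Power ≈ 0.782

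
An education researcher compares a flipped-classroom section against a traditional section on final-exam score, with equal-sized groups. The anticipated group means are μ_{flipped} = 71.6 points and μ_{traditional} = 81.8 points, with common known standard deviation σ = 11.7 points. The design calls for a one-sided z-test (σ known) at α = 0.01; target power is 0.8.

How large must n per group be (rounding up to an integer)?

Standardized effect: d = |μ_{flipped} − μ_{traditional}| / σ = |71.6 − 81.8| / 11.7 = 0.8718
For power 0.8 need Φ(δ − z_{0.01}) = 0.8, so δ = z_{0.01} + z_{0.20} = 2.326 + 0.842 = 3.168.
δ = d·√(n/2) ⇒ n = 2(δ/d)² = 2 × (3.168 / 0.8718)² = 26.41.
Round up to the next whole unit.

n = 27 per group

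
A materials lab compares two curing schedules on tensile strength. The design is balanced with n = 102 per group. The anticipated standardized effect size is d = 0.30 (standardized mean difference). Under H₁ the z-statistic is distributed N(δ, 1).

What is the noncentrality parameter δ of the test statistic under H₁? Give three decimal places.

δ ≈ 2.142

δ = d·√(n/2) = 0.30 × √(102/2) = 2.1424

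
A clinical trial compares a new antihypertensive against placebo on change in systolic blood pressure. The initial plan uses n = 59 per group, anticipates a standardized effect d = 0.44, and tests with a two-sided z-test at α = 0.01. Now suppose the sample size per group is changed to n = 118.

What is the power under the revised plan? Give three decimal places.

Power ≈ 0.789

With n = 118 per group: δ = d·√(n/2) = 0.44 × √(118/2) = 3.3797. Critical value z_{0.005} = 2.576.
Revised power = Φ(δ − 2.576) + Φ(−δ − 2.576) = Φ(0.804) + Φ(-5.956) = 0.7893 + 0.0000 = 0.7893.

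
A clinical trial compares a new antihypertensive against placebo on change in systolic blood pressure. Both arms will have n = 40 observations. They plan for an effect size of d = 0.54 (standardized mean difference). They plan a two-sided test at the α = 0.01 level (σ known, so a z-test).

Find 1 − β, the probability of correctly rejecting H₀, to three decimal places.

Noncentrality parameter: δ = d·√(n/2) = 0.54 × √(40/2) = 2.4150
Two-sided α = 0.01 → critical value z_{0.005} = 2.576.
Power = Φ(δ − 2.576) + Φ(−δ − 2.576) = Φ(-0.161) + Φ(-4.991) = 0.4361 + 0.0000 = 0.4361.

Power ≈ 0.436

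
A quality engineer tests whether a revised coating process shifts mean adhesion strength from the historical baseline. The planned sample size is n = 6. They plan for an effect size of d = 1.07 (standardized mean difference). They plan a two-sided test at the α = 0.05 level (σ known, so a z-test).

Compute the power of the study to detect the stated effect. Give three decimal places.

Noncentrality parameter: δ = d·√n = 1.07 × √6 = 2.6210
Two-sided α = 0.05 → critical value z_{0.025} = 1.960.
Power = Φ(δ − 1.960) + Φ(−δ − 1.960) = Φ(0.661) + Φ(-4.581) = 0.7457 + 0.0000 = 0.7457.

Power ≈ 0.746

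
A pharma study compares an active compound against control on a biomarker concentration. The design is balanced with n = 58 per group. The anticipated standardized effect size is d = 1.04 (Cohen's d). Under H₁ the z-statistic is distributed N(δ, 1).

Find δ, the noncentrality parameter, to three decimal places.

The noncentrality parameter scales effect size by the design's sample-size factor: δ = d·√(n/2) = 1.04 × √(58/2) = 5.6006

δ ≈ 5.601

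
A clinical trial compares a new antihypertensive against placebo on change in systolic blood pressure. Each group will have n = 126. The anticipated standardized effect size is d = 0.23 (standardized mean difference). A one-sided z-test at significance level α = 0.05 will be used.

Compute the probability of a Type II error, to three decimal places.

Noncentrality parameter: δ = d·√(n/2) = 0.23 × √(126/2) = 1.8256
One-sided α = 0.05 → critical value z_{0.05} = 1.645.
Power = Φ(δ − 1.645) = Φ(0.181) = 0.5717.
Type II error: β = 1 − power = 1 − 0.5717 = 0.4283.

β ≈ 0.428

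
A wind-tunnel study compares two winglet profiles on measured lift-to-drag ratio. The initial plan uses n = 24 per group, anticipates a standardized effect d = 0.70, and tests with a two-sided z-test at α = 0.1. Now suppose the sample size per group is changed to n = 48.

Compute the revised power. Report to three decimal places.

With n = 48 per group: δ = d·√(n/2) = 0.70 × √(48/2) = 3.4293. Critical value z_{0.05} = 1.645.
Revised power = Φ(δ − 1.645) + Φ(−δ − 1.645) = Φ(1.784) + Φ(-5.074) = 0.9628 + 0.0000 = 0.9628.

Power ≈ 0.963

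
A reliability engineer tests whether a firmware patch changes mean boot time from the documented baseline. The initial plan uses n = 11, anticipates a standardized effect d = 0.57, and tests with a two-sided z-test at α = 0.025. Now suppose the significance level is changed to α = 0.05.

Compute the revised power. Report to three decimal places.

δ = d·√n = 0.57 × √11 = 1.8905 (unchanged). New critical value: z_{0.025} = 1.960.
Revised power = Φ(δ − 1.960) + Φ(−δ − 1.960) = Φ(-0.069) + Φ(-3.850) = 0.4723 + 0.0001 = 0.4724.

Power ≈ 0.472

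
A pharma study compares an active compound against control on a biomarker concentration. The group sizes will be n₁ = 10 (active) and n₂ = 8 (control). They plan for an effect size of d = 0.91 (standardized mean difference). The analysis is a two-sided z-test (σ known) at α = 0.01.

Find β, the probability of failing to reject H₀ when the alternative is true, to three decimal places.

β ≈ 0.745

Noncentrality parameter: δ = d / √(1/n₁ + 1/n₂) = 0.91 / √(1/10 + 1/8) = 1.9184
Two-sided α = 0.01 → critical value z_{0.005} = 2.576.
Power = Φ(δ − 2.576) + Φ(−δ − 2.576) = Φ(-0.657) + Φ(-4.494) = 0.2555 + 0.0000 = 0.2555.
Type II error: β = 1 − power = 1 − 0.2555 = 0.7445.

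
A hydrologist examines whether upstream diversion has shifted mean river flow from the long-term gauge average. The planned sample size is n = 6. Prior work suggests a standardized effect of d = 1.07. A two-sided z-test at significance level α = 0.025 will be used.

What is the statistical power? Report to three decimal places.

Noncentrality parameter: δ = d·√n = 1.07 × √6 = 2.6210
Two-sided α = 0.025 → critical value z_{0.0125} = 2.241.
Power = Φ(δ − 2.241) + Φ(−δ − 2.241) = Φ(0.380) + Φ(-4.862) = 0.6479 + 0.0000 = 0.6479.

Power ≈ 0.648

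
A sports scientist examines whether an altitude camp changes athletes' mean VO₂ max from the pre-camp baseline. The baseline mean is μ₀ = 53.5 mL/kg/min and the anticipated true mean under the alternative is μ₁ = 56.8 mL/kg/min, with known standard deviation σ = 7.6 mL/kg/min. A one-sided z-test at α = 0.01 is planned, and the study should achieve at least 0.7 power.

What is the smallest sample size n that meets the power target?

n = 44

Standardized effect: d = |μ₁ − μ₀| / σ = |56.8 − 53.5| / 7.6 = 0.4342
Set Φ(δ − 2.326) = 0.7; then δ − 2.326 = Φ⁻¹(0.7) = 0.524, giving δ = 2.851.
δ = d·√n ⇒ n = (δ/d)² = (2.851 / 0.4342)² = 43.10.
Round up to the next whole unit.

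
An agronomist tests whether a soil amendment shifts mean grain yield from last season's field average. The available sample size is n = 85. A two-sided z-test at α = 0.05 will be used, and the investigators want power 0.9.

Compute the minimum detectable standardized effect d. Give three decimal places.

Required noncentrality: δ = z_{0.025} + z_{0.10} = 1.960 + 1.282 = 3.242.
(Lower-tail contribution to power is negligible for δ > 0.)
δ = d·√n ⇒ d = δ/√n = 3.242/√85 = 0.3516.

d ≈ 0.352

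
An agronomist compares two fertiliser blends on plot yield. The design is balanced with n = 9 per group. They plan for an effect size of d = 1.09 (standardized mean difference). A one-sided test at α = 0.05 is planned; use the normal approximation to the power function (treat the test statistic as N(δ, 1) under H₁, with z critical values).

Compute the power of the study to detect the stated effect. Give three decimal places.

Power ≈ 0.748

Noncentrality parameter: δ = d·√(n/2) = 1.09 × √(9/2) = 2.3122
One-sided α = 0.05 → critical value z_{0.05} = 1.645.
Power = P(Z > 1.645 − δ) = Φ(0.667) = 0.7477.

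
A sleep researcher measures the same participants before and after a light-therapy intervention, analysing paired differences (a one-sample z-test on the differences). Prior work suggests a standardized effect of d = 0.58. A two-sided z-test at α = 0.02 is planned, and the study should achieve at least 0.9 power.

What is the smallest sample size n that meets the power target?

n = 39

Set Φ(δ − 2.326) = 0.9; then δ − 2.326 = Φ⁻¹(0.9) = 1.282, giving δ = 3.608.
(Ignoring the negligible lower-tail rejection probability gives the usual closed-form inversion.)
δ = d·√n ⇒ n = (δ/d)² = (3.608 / 0.58)² = 38.69.
Round up to the next whole unit.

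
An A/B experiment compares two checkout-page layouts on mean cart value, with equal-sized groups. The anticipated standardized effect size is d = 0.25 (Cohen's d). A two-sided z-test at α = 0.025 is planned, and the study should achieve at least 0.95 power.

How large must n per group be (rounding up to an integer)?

n = 484 per group

For power 0.95 need Φ(δ − z_{0.0125}) = 0.95, so δ = z_{0.0125} + z_{0.05} = 2.241 + 1.645 = 3.886.
(Ignoring the negligible lower-tail rejection probability gives the usual closed-form inversion.)
δ = d·√(n/2) ⇒ n = 2(δ/d)² = 2 × (3.886 / 0.25)² = 483.30.
Rounding up, n = 484 per group.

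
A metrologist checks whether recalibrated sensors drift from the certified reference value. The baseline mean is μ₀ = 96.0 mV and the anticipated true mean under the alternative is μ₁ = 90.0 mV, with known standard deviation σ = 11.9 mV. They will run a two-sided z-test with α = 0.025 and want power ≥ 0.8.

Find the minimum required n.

Standardized effect: d = |μ₁ − μ₀| / σ = |90.0 − 96.0| / 11.9 = 0.5042
For power 0.8 need Φ(δ − z_{0.0125}) = 0.8, so δ = z_{0.0125} + z_{0.20} = 2.241 + 0.842 = 3.083.
(For δ > 0 the lower-tail rejection region contributes negligibly to power, so the one-term inversion is standard.)
δ = d·√n ⇒ n = (δ/d)² = (3.083 / 0.5042)² = 37.39.
Round up to the next whole unit.

n = 38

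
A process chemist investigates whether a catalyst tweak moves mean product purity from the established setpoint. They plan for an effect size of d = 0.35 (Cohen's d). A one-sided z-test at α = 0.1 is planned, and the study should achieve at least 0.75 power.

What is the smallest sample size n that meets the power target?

n = 32

Set Φ(δ − 1.282) = 0.75; then δ − 1.282 = Φ⁻¹(0.75) = 0.674, giving δ = 1.956.
δ = d·√n ⇒ n = (δ/d)² = (1.956 / 0.35)² = 31.23.
Round up to the next whole unit.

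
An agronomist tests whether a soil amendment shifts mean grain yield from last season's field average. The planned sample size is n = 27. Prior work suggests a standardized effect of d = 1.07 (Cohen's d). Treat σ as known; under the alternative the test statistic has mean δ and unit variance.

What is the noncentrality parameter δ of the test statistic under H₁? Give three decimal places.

δ ≈ 5.560

δ = d·√n = 1.07 × √27 = 5.5599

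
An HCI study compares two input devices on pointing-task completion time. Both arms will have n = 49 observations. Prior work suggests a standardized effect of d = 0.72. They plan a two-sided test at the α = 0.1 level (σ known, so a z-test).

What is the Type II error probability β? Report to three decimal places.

β ≈ 0.027

Noncentrality parameter: δ = d·√(n/2) = 0.72 × √(49/2) = 3.5638
Critical value for a two-sided test at α = 0.1: z_{α/2} = 1.645.
Power = Φ(δ − 1.645) + Φ(−δ − 1.645) = Φ(1.919) + Φ(-5.209) = 0.9725 + 0.0000 = 0.9725.
Type II error: β = 1 − power = 1 − 0.9725 = 0.0275.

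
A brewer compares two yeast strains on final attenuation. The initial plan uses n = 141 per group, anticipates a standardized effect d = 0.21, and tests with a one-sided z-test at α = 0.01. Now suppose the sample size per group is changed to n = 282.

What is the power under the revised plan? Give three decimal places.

Power ≈ 0.566

With n = 282 per group: δ = d·√(n/2) = 0.21 × √(282/2) = 2.4936. Critical value z_{0.01} = 2.326.
Revised power = Φ(δ − 2.326) = Φ(0.167) = 0.5664.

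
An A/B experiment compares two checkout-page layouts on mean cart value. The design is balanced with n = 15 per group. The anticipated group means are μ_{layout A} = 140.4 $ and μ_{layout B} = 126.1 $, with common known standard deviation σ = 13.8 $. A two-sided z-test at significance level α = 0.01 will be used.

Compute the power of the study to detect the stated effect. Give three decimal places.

Standardized effect: d = |μ_{layout A} − μ_{layout B}| / σ = |140.4 − 126.1| / 13.8 = 1.0362
Noncentrality parameter: δ = d·√(n/2) = 1.0362 × √(15/2) = 2.8378
Two-sided α = 0.01 → critical value z_{0.005} = 2.576.
Power = Φ(δ − 2.576) + Φ(−δ − 2.576) = Φ(0.262) + Φ(-5.414) = 0.6033 + 0.0000 = 0.6033.

Power ≈ 0.603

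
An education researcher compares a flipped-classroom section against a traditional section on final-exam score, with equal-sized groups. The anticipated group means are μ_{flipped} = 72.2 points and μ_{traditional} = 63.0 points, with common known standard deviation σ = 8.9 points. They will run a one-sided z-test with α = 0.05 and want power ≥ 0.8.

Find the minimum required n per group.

Standardized effect: d = |μ_{flipped} − μ_{traditional}| / σ = |72.2 − 63.0| / 8.9 = 1.0337
Set Φ(δ − 1.645) = 0.8; then δ − 1.645 = Φ⁻¹(0.8) = 0.842, giving δ = 2.486.
δ = d·√(n/2) ⇒ n = 2(δ/d)² = 2 × (2.486 / 1.0337)² = 11.57.
Round up to the next whole unit.

n = 12 per group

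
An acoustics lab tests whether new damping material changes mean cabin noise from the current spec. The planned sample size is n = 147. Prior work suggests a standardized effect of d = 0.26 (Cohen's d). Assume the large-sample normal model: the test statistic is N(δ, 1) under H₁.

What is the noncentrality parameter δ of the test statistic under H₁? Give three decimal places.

δ ≈ 3.152

The noncentrality parameter scales effect size by the design's sample-size factor: δ = d·√n = 0.26 × √147 = 3.1523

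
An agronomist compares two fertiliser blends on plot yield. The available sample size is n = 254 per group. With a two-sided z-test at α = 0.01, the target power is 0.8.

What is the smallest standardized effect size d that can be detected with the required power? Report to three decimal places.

Required noncentrality: δ = z_{0.005} + z_{0.20} = 2.576 + 0.842 = 3.417.
(The second rejection-region term Φ(−δ − z_{α/2}) is negligible and dropped.)
δ = d·√(n/2) ⇒ d = δ/√(n/2) = 3.417/√(254/2) = 0.3032.

d ≈ 0.303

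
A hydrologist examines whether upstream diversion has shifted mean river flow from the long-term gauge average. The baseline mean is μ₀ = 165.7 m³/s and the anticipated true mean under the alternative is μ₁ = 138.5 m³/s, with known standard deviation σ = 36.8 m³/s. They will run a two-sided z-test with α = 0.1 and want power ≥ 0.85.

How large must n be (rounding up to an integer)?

Standardized effect: d = |μ₁ − μ₀| / σ = |138.5 − 165.7| / 36.8 = 0.7391
For power 0.85 need Φ(δ − z_{0.05}) = 0.85, so δ = z_{0.05} + z_{0.15} = 1.645 + 1.036 = 2.681.
(For δ > 0 the lower-tail rejection region contributes negligibly to power, so the one-term inversion is standard.)
δ = d·√n ⇒ n = (δ/d)² = (2.681 / 0.7391)² = 13.16.
Rounding up, n = 14.

n = 14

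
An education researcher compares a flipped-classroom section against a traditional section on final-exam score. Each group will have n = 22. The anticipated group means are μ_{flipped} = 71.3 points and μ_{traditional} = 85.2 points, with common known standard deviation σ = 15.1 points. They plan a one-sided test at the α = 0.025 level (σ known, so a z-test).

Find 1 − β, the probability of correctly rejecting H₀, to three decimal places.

Power ≈ 0.863

Standardized effect: d = |μ_{flipped} − μ_{traditional}| / σ = |71.3 − 85.2| / 15.1 = 0.9205
Noncentrality parameter: δ = d·√(n/2) = 0.9205 × √(22/2) = 3.0531
One-sided α = 0.025 → critical value z_{0.025} = 1.960.
Power = P(Z > 1.960 − δ) = Φ(1.093) = 0.8628.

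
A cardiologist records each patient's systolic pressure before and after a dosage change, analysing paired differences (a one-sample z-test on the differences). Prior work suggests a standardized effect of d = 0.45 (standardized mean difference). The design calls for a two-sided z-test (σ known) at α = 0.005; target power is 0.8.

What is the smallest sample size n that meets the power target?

n = 66

For power 0.8 need Φ(δ − z_{0.0025}) = 0.8, so δ = z_{0.0025} + z_{0.20} = 2.807 + 0.842 = 3.649.
(Ignoring the negligible lower-tail rejection probability gives the usual closed-form inversion.)
δ = d·√n ⇒ n = (δ/d)² = (3.649 / 0.45)² = 65.74.
Round up to the next whole unit.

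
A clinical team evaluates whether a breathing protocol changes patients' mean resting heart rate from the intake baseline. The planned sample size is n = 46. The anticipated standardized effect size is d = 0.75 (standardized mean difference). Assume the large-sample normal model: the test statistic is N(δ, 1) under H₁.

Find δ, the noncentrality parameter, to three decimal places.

δ = d·√n = 0.75 × √46 = 5.0867

δ ≈ 5.087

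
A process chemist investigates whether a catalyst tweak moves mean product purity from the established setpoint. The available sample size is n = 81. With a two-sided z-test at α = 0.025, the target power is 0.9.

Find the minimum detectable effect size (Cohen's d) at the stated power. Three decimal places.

d ≈ 0.391

Required noncentrality: δ = z_{0.0125} + z_{0.10} = 2.241 + 1.282 = 3.523.
(Lower-tail contribution to power is negligible for δ > 0.)
δ = d·√n ⇒ d = δ/√n = 3.523/√81 = 0.3914.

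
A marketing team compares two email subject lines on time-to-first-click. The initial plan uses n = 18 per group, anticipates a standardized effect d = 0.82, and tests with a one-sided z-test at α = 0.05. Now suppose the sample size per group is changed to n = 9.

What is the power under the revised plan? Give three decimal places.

Power ≈ 0.538

With n = 9 per group: δ = d·√(n/2) = 0.82 × √(9/2) = 1.7395. Critical value z_{0.05} = 1.645.
Revised power = Φ(δ − 1.645) = Φ(0.095) = 0.5377.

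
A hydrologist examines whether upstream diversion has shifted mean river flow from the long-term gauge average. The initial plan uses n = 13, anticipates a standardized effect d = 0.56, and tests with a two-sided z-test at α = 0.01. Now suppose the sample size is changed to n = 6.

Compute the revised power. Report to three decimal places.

With n = 6: δ = d·√n = 0.56 × √6 = 1.3717. Critical value z_{0.005} = 2.576.
Revised power = Φ(δ − 2.576) + Φ(−δ − 2.576) = Φ(-1.204) + Φ(-3.948) = 0.1143 + 0.0000 = 0.1143.

Power ≈ 0.114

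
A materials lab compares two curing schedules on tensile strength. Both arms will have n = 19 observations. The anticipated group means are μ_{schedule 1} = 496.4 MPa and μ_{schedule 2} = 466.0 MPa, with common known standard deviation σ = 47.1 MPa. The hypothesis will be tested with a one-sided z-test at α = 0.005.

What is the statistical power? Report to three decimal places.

Standardized effect: d = |μ_{schedule 1} − μ_{schedule 2}| / σ = |496.4 − 466.0| / 47.1 = 0.6454
Noncentrality parameter: δ = d·√(n/2) = 0.6454 × √(19/2) = 1.9894
Critical value for a one-sided test at α = 0.005: z_α = 2.576.
Power = P(Z > 2.576 − δ) = Φ(-0.586) = 0.2788.

Power ≈ 0.279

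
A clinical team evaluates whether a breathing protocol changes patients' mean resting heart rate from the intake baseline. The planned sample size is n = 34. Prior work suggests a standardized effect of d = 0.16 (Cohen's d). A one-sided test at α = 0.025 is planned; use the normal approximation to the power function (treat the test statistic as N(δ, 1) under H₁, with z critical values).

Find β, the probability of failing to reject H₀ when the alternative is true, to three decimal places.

β ≈ 0.848

Noncentrality parameter: δ = d·√n = 0.16 × √34 = 0.9330
One-sided α = 0.025 → critical value z_{0.025} = 1.960.
Power = Φ(δ − 1.960) = Φ(-1.027) = 0.1522.
Type II error: β = 1 − power = 1 − 0.1522 = 0.8478.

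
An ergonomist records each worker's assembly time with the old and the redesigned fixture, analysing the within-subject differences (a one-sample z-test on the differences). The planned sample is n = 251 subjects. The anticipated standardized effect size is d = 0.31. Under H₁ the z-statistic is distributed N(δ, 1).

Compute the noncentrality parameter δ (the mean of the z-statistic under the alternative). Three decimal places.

The noncentrality parameter scales effect size by the design's sample-size factor: δ = d·√n = 0.31 × √251 = 4.9113

δ ≈ 4.911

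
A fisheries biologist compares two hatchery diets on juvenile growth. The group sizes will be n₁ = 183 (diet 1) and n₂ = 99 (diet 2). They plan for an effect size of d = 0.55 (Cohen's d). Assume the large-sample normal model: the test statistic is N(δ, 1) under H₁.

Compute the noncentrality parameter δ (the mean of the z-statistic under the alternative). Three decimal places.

δ = d / √(1/n₁ + 1/n₂) = 0.55 / √(1/183 + 1/99) = 4.4084

δ ≈ 4.408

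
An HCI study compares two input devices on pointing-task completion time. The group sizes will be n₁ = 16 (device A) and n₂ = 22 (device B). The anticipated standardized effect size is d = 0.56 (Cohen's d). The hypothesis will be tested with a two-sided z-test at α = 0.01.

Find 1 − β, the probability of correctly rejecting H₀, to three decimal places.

Noncentrality parameter: λ = d / √(1/n₁ + 1/n₂) = 0.56 / √(1/16 + 1/22) = 1.7044
Two-sided α = 0.01 → critical value z_{0.005} = 2.576.
Power = Φ(λ − 2.576) + Φ(−λ − 2.576) = Φ(-0.871) + Φ(-4.280) = 0.1918 + 0.0000 = 0.1918.

Power ≈ 0.192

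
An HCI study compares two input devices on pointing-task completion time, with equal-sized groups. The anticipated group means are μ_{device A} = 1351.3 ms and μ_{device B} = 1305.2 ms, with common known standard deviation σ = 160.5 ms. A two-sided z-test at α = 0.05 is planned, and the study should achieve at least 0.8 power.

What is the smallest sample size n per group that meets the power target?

n = 191 per group

Standardized effect: d = |μ_{device A} − μ_{device B}| / σ = |1351.3 − 1305.2| / 160.5 = 0.2872
For power 0.8 need Φ(δ − z_{0.025}) = 0.8, so δ = z_{0.025} + z_{0.20} = 1.960 + 0.842 = 2.802.
(For δ > 0 the lower-tail rejection region contributes negligibly to power, so the one-term inversion is standard.)
δ = d·√(n/2) ⇒ n = 2(δ/d)² = 2 × (2.802 / 0.2872)² = 190.28.
Rounding up, n = 191 per group.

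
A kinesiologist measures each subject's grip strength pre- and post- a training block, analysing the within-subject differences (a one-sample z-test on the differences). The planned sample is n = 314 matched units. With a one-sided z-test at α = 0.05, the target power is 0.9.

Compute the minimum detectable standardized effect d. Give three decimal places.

Need Φ(δ − 1.645) = 0.9, so δ = 1.645 + 1.282 = 2.926.
δ = d·√n ⇒ d = δ/√n = 2.926/√314 = 0.1651.

d ≈ 0.165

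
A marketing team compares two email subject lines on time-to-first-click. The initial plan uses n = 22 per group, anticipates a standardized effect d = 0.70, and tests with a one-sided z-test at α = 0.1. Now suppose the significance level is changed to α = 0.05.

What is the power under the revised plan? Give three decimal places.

δ = d·√(n/2) = 0.70 × √(22/2) = 2.3216 (unchanged). New critical value: z_{0.05} = 1.645.
Revised power = P(Z > 1.645 − δ) = Φ(0.677) = 0.7507.

Power ≈ 0.751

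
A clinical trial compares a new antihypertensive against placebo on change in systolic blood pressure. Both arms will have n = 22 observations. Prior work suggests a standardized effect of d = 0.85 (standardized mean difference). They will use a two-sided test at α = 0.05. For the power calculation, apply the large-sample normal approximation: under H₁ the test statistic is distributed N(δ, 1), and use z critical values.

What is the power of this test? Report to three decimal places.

Noncentrality parameter: δ = d·√(n/2) = 0.85 × √(22/2) = 2.8191
Critical value for a two-sided test at α = 0.05: z_{α/2} = 1.960.
Power = Φ(δ − 1.960) + Φ(−δ − 1.960) = Φ(0.859) + Φ(-4.779) = 0.8049 + 0.0000 = 0.8049.

Power ≈ 0.805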